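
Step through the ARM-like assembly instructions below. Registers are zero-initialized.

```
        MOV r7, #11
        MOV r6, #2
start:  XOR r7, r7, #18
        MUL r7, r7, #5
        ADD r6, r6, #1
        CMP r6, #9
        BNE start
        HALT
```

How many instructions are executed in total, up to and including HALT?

after MOV r7, #11: r7=11
after MOV r6, #2: r6=2
after XOR r7, r7, #18: r7=11^18=25
after MUL r7, r7, #5: r7=25*5=125
after ADD r6, r6, #1: r6=2+1=3
CMP r6, #9  (cmp 3,9)
BNE start: taken
after XOR r7, r7, #18: r7=125^18=111
after MUL r7, r7, #5: r7=111*5=555
after ADD r6, r6, #1: r6=3+1=4
CMP r6, #9  (cmp 4,9)
BNE start: taken
after XOR r7, r7, #18: r7=555^18=569
after MUL r7, r7, #5: r7=569*5=2845
after ADD r6, r6, #1: r6=4+1=5
CMP r6, #9  (cmp 5,9)
BNE start: taken
after XOR r7, r7, #18: r7=2845^18=2831
after MUL r7, r7, #5: r7=2831*5=14155
after ADD r6, r6, #1: r6=5+1=6
CMP r6, #9  (cmp 6,9)
BNE start: taken
after XOR r7, r7, #18: r7=14155^18=14169
after MUL r7, r7, #5: r7=14169*5=70845
after ADD r6, r6, #1: r6=6+1=7
CMP r6, #9  (cmp 7,9)
BNE start: taken
after XOR r7, r7, #18: r7=70845^18=70831
after MUL r7, r7, #5: r7=70831*5=354155
after ADD r6, r6, #1: r6=7+1=8
CMP r6, #9  (cmp 8,9)
BNE start: taken
after XOR r7, r7, #18: r7=354155^18=354169
after MUL r7, r7, #5: r7=354169*5=1770845
after ADD r6, r6, #1: r6=8+1=9
CMP r6, #9  (cmp 9,9)
BNE start: not taken
halt.
Total executed instructions: 38.

38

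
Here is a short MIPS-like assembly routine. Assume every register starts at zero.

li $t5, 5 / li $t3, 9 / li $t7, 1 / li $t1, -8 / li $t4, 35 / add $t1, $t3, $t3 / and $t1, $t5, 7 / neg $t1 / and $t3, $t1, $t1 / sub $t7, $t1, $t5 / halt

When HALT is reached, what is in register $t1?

-5

li $t5, 5 → $t5=5
li $t3, 9 → $t3=9
li $t7, 1 → $t7=1
li $t1, -8 → $t1=-8
li $t4, 35 → $t4=35
add $t1, $t3, $t3 → $t1=9+9=18
and $t1, $t5, 7 → $t1=5&7=5
neg $t1 → $t1=-(5)=-5
and $t3, $t1, $t1 → $t3=(-5)&(-5)=-5
sub $t7, $t1, $t5 → $t7=(-5)-5=-10
halt.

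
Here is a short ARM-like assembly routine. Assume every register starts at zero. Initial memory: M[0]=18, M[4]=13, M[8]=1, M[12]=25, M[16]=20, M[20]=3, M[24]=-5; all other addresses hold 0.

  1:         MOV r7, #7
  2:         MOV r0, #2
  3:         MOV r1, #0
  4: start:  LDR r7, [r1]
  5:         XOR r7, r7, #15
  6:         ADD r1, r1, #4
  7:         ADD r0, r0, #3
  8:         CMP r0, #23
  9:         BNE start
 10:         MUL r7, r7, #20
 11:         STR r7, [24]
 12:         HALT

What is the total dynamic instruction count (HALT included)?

r7=7
r0=2
r1=0
r7=M[0]=18
r7=18^15=29
r1=0+4=4
r0=2+3=5
CMP r0, #23  (cmp 5,23)
BNE start: taken
r7=M[4]=13
r7=13^15=2
r1=4+4=8
r0=5+3=8
CMP r0, #23  (cmp 8,23)
BNE start: taken
r7=M[8]=1
r7=1^15=14
r1=8+4=12
r0=8+3=11
CMP r0, #23  (cmp 11,23)
BNE start: taken
r7=M[12]=25
r7=25^15=22
r1=12+4=16
r0=11+3=14
CMP r0, #23  (cmp 14,23)
BNE start: taken
r7=M[16]=20
r7=20^15=27
r1=16+4=20
r0=14+3=17
CMP r0, #23  (cmp 17,23)
BNE start: taken
r7=M[20]=3
r7=3^15=12
r1=20+4=24
r0=17+3=20
CMP r0, #23  (cmp 20,23)
BNE start: taken
r7=M[24]=-5
r7=(-5)^15=-12
r1=24+4=28
r0=20+3=23
CMP r0, #23  (cmp 23,23)
BNE start: not taken
r7=(-12)*20=-240
STR r7, [24] → M[24]=-240
halt.
Total executed instructions: 48.

48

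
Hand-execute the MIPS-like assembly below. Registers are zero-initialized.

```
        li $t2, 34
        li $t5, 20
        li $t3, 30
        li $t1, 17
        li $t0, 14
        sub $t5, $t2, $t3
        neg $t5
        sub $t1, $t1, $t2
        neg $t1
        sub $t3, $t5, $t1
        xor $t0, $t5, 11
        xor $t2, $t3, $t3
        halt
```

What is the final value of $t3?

after li $t2, 34: $t2=34
after li $t5, 20: $t5=20
after li $t3, 30: $t3=30
after li $t1, 17: $t1=17
after li $t0, 14: $t0=14
after sub $t5, $t2, $t3: $t5=34-30=4
after neg $t5: $t5=-(4)=-4
after sub $t1, $t1, $t2: $t1=17-34=-17
after neg $t1: $t1=-(-17)=17
after sub $t3, $t5, $t1: $t3=(-4)-17=-21
after xor $t0, $t5, 11: $t0=(-4)^11=-9
after xor $t2, $t3, $t3: $t2=(-21)^(-21)=0
halt.

-21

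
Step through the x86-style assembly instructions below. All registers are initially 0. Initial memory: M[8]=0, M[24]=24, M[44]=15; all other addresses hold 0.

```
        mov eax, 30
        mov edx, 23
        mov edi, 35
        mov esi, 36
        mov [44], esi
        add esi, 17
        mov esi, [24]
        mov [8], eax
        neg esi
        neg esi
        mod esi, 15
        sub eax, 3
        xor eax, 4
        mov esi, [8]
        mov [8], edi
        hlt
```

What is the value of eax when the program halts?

after mov eax, 30: eax=30
after mov edx, 23: edx=23
after mov edi, 35: edi=35
after mov esi, 36: esi=36
mov [44], esi → M[44]=36
after add esi, 17: esi=36+17=53
after mov esi, [24]: esi=M[24]=24
mov [8], eax → M[8]=30
after neg esi: esi=-(24)=-24
after neg esi: esi=-(-24)=24
after mod esi, 15: esi=24%15=9
after sub eax, 3: eax=30-3=27
after xor eax, 4: eax=27^4=31
after mov esi, [8]: esi=M[8]=30
mov [8], edi → M[8]=35
halt.

31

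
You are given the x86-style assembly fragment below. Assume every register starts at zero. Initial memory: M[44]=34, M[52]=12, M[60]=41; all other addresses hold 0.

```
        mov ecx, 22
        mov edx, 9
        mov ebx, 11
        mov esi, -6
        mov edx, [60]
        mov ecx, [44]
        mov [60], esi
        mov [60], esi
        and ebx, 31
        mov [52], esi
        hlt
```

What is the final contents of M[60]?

-6

after mov ecx, 22: ecx=22
after mov edx, 9: edx=9
after mov ebx, 11: ebx=11
after mov esi, -6: esi=-6
after mov edx, [60]: edx=M[60]=41
after mov ecx, [44]: ecx=M[44]=34
mov [60], esi → M[60]=-6
mov [60], esi → M[60]=-6
after and ebx, 31: ebx=11&31=11
mov [52], esi → M[52]=-6
halt.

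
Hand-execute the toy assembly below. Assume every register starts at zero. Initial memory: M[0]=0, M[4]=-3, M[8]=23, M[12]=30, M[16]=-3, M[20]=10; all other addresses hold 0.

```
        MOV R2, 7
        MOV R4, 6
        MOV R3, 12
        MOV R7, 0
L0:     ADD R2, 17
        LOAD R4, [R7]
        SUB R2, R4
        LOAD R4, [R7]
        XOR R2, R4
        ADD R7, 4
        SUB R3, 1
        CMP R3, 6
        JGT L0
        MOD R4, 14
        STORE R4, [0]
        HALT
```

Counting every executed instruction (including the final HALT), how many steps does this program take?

MOV R2, 7 → R2=7
MOV R4, 6 → R4=6
MOV R3, 12 → R3=12
MOV R7, 0 → R7=0
ADD R2, 17 → R2=7+17=24
LOAD R4, [R7] → R4=M[0]=0
SUB R2, R4 → R2=24-0=24
LOAD R4, [R7] → R4=M[0]=0
XOR R2, R4 → R2=24^0=24
ADD R7, 4 → R7=0+4=4
SUB R3, 1 → R3=12-1=11
CMP R3, 6  (cmp 11,6)
JGT L0: taken
ADD R2, 17 → R2=24+17=41
LOAD R4, [R7] → R4=M[4]=-3
SUB R2, R4 → R2=41-(-3)=44
LOAD R4, [R7] → R4=M[4]=-3
XOR R2, R4 → R2=44^(-3)=-47
ADD R7, 4 → R7=4+4=8
SUB R3, 1 → R3=11-1=10
CMP R3, 6  (cmp 10,6)
JGT L0: taken
ADD R2, 17 → R2=(-47)+17=-30
LOAD R4, [R7] → R4=M[8]=23
SUB R2, R4 → R2=(-30)-23=-53
LOAD R4, [R7] → R4=M[8]=23
XOR R2, R4 → R2=(-53)^23=-36
ADD R7, 4 → R7=8+4=12
SUB R3, 1 → R3=10-1=9
CMP R3, 6  (cmp 9,6)
JGT L0: taken
ADD R2, 17 → R2=(-36)+17=-19
LOAD R4, [R7] → R4=M[12]=30
SUB R2, R4 → R2=(-19)-30=-49
LOAD R4, [R7] → R4=M[12]=30
XOR R2, R4 → R2=(-49)^30=-47
ADD R7, 4 → R7=12+4=16
SUB R3, 1 → R3=9-1=8
CMP R3, 6  (cmp 8,6)
JGT L0: taken
ADD R2, 17 → R2=(-47)+17=-30
LOAD R4, [R7] → R4=M[16]=-3
SUB R2, R4 → R2=(-30)-(-3)=-27
LOAD R4, [R7] → R4=M[16]=-3
XOR R2, R4 → R2=(-27)^(-3)=24
ADD R7, 4 → R7=16+4=20
SUB R3, 1 → R3=8-1=7
CMP R3, 6  (cmp 7,6)
JGT L0: taken
ADD R2, 17 → R2=24+17=41
LOAD R4, [R7] → R4=M[20]=10
SUB R2, R4 → R2=41-10=31
LOAD R4, [R7] → R4=M[20]=10
XOR R2, R4 → R2=31^10=21
ADD R7, 4 → R7=20+4=24
SUB R3, 1 → R3=7-1=6
CMP R3, 6  (cmp 6,6)
JGT L0: not taken
MOD R4, 14 → R4=10%14=10
STORE R4, [0] → M[0]=10
halt.
Total executed instructions: 61.

61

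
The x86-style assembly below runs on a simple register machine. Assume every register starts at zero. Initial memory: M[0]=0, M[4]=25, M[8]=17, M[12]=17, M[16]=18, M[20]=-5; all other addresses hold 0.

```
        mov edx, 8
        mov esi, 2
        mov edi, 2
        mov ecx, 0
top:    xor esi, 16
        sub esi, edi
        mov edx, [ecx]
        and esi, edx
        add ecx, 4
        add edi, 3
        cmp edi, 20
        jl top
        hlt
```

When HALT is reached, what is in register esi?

edx=8
esi=2
edi=2
ecx=0
esi=2^16=18
esi=18-2=16
edx=M[0]=0
esi=16&0=0
ecx=0+4=4
edi=2+3=5
cmp edi, 20  (cmp 5,20)
jl top: taken
esi=0^16=16
esi=16-5=11
edx=M[4]=25
esi=11&25=9
ecx=4+4=8
edi=5+3=8
cmp edi, 20  (cmp 8,20)
jl top: taken
esi=9^16=25
esi=25-8=17
edx=M[8]=17
esi=17&17=17
ecx=8+4=12
edi=8+3=11
cmp edi, 20  (cmp 11,20)
jl top: taken
esi=17^16=1
esi=1-11=-10
edx=M[12]=17
esi=(-10)&17=16
ecx=12+4=16
edi=11+3=14
cmp edi, 20  (cmp 14,20)
jl top: taken
esi=16^16=0
esi=0-14=-14
edx=M[16]=18
esi=(-14)&18=18
ecx=16+4=20
edi=14+3=17
cmp edi, 20  (cmp 17,20)
jl top: taken
esi=18^16=2
esi=2-17=-15
edx=M[20]=-5
esi=(-15)&(-5)=-15
ecx=20+4=24
edi=17+3=20
cmp edi, 20  (cmp 20,20)
jl top: not taken
halt.

-15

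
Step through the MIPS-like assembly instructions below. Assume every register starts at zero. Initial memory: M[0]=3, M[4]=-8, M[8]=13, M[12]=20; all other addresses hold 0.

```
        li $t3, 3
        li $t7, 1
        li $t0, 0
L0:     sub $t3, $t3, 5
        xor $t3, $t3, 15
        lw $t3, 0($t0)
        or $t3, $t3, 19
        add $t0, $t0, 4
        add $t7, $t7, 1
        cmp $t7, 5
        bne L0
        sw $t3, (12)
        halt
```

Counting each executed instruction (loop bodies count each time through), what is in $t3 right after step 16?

li $t3, 3 → $t3=3
li $t7, 1 → $t7=1
li $t0, 0 → $t0=0
sub $t3, $t3, 5 → $t3=3-5=-2
xor $t3, $t3, 15 → $t3=(-2)^15=-15
lw $t3, 0($t0) → $t3=M[0]=3
or $t3, $t3, 19 → $t3=3|19=19
add $t0, $t0, 4 → $t0=0+4=4
add $t7, $t7, 1 → $t7=1+1=2
cmp $t7, 5  (cmp 2,5)
bne L0: taken
sub $t3, $t3, 5 → $t3=19-5=14
xor $t3, $t3, 15 → $t3=14^15=1
lw $t3, 0($t0) → $t3=M[4]=-8
or $t3, $t3, 19 → $t3=(-8)|19=-5
add $t0, $t0, 4 → $t0=4+4=8
After step 16: $t3 = -5.

-5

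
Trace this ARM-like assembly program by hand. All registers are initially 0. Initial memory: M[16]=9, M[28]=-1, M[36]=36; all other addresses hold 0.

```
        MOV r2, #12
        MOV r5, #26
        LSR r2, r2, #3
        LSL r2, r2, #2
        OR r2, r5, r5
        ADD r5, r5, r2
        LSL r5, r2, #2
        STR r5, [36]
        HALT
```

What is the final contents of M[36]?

after MOV r2, #12: r2=12
after MOV r5, #26: r5=26
after LSR r2, r2, #3: r2=12>>3=1
after LSL r2, r2, #2: r2=1<<2=4
after OR r2, r5, r5: r2=26|26=26
after ADD r5, r5, r2: r5=26+26=52
after LSL r5, r2, #2: r5=26<<2=104
STR r5, [36] → M[36]=104
halt.

104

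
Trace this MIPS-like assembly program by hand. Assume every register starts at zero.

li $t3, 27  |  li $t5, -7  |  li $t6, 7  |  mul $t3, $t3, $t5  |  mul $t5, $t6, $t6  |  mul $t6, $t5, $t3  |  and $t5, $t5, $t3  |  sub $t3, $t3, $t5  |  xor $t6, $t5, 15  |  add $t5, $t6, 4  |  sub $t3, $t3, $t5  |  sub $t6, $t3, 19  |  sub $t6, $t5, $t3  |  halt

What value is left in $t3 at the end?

$t3=27
$t5=-7
$t6=7
$t3=27*(-7)=-189
$t5=7*7=49
$t6=49*(-189)=-9261
$t5=49&(-189)=1
$t3=(-189)-1=-190
$t6=1^15=14
$t5=14+4=18
$t3=(-190)-18=-208
$t6=(-208)-19=-227
$t6=18-(-208)=226
halt.

-208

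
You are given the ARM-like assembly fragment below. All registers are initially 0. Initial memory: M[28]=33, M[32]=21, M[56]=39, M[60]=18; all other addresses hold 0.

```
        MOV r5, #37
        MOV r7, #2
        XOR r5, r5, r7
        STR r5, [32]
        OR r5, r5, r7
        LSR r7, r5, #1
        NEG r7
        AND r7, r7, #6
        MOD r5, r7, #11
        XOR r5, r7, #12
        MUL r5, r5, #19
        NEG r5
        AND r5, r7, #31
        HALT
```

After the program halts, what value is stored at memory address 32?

r5=37
r7=2
r5=37^2=39
STR r5, [32] → M[32]=39
r5=39|2=39
r7=39>>1=19
r7=-(19)=-19
r7=(-19)&6=4
r5=4%11=4
r5=4^12=8
r5=8*19=152
r5=-(152)=-152
r5=4&31=4
halt.

39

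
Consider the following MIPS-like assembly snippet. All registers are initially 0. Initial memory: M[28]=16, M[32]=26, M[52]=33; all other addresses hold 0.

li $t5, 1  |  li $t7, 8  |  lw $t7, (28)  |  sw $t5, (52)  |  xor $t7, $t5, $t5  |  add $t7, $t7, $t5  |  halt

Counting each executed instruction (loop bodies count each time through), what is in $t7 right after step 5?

li $t5, 1 → $t5=1
li $t7, 8 → $t7=8
lw $t7, (28) → $t7=M[28]=16
sw $t5, (52) → M[52]=1
xor $t7, $t5, $t5 → $t7=1^1=0
After step 5: $t7 = 0.

0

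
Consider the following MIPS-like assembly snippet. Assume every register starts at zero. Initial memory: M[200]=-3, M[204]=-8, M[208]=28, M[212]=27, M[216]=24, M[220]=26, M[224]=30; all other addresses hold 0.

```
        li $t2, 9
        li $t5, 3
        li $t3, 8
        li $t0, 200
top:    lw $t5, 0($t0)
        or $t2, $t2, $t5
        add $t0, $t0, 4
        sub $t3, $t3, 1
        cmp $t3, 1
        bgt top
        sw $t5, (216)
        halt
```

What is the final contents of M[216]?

30

after li $t2, 9: $t2=9
after li $t5, 3: $t5=3
after li $t3, 8: $t3=8
after li $t0, 200: $t0=200
after lw $t5, 0($t0): $t5=M[200]=-3
after or $t2, $t2, $t5: $t2=9|(-3)=-3
after add $t0, $t0, 4: $t0=200+4=204
after sub $t3, $t3, 1: $t3=8-1=7
cmp $t3, 1  (cmp 7,1)
bgt top: taken
after lw $t5, 0($t0): $t5=M[204]=-8
after or $t2, $t2, $t5: $t2=(-3)|(-8)=-3
after add $t0, $t0, 4: $t0=204+4=208
after sub $t3, $t3, 1: $t3=7-1=6
cmp $t3, 1  (cmp 6,1)
bgt top: taken
after lw $t5, 0($t0): $t5=M[208]=28
after or $t2, $t2, $t5: $t2=(-3)|28=-3
after add $t0, $t0, 4: $t0=208+4=212
after sub $t3, $t3, 1: $t3=6-1=5
cmp $t3, 1  (cmp 5,1)
bgt top: taken
after lw $t5, 0($t0): $t5=M[212]=27
after or $t2, $t2, $t5: $t2=(-3)|27=-1
after add $t0, $t0, 4: $t0=212+4=216
after sub $t3, $t3, 1: $t3=5-1=4
cmp $t3, 1  (cmp 4,1)
bgt top: taken
after lw $t5, 0($t0): $t5=M[216]=24
after or $t2, $t2, $t5: $t2=(-1)|24=-1
after add $t0, $t0, 4: $t0=216+4=220
after sub $t3, $t3, 1: $t3=4-1=3
cmp $t3, 1  (cmp 3,1)
bgt top: taken
after lw $t5, 0($t0): $t5=M[220]=26
after or $t2, $t2, $t5: $t2=(-1)|26=-1
after add $t0, $t0, 4: $t0=220+4=224
after sub $t3, $t3, 1: $t3=3-1=2
cmp $t3, 1  (cmp 2,1)
bgt top: taken
after lw $t5, 0($t0): $t5=M[224]=30
after or $t2, $t2, $t5: $t2=(-1)|30=-1
after add $t0, $t0, 4: $t0=224+4=228
after sub $t3, $t3, 1: $t3=2-1=1
cmp $t3, 1  (cmp 1,1)
bgt top: not taken
sw $t5, (216) → M[216]=30
halt.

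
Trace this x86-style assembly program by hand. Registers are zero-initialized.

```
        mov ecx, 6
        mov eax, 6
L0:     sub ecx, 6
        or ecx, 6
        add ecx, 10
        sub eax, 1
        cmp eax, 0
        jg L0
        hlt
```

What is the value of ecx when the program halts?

56

ecx=6
eax=6
ecx=6-6=0
ecx=0|6=6
ecx=6+10=16
eax=6-1=5
cmp eax, 0  (cmp 5,0)
jg L0: taken
ecx=16-6=10
ecx=10|6=14
ecx=14+10=24
eax=5-1=4
cmp eax, 0  (cmp 4,0)
jg L0: taken
ecx=24-6=18
ecx=18|6=22
ecx=22+10=32
eax=4-1=3
cmp eax, 0  (cmp 3,0)
jg L0: taken
ecx=32-6=26
ecx=26|6=30
ecx=30+10=40
eax=3-1=2
cmp eax, 0  (cmp 2,0)
jg L0: taken
ecx=40-6=34
ecx=34|6=38
ecx=38+10=48
eax=2-1=1
cmp eax, 0  (cmp 1,0)
jg L0: taken
ecx=48-6=42
ecx=42|6=46
ecx=46+10=56
eax=1-1=0
cmp eax, 0  (cmp 0,0)
jg L0: not taken
halt.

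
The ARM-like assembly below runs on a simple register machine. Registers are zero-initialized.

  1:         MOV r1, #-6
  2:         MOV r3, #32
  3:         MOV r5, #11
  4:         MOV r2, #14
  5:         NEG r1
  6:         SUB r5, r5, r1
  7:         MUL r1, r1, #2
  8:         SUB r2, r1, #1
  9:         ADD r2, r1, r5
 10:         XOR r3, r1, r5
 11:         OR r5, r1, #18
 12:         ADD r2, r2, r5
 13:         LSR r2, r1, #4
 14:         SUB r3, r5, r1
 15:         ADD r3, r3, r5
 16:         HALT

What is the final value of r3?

48

r1=-6
r3=32
r5=11
r2=14
r1=-(-6)=6
r5=11-6=5
r1=6*2=12
r2=12-1=11
r2=12+5=17
r3=12^5=9
r5=12|18=30
r2=17+30=47
r2=12>>4=0
r3=30-12=18
r3=18+30=48
halt.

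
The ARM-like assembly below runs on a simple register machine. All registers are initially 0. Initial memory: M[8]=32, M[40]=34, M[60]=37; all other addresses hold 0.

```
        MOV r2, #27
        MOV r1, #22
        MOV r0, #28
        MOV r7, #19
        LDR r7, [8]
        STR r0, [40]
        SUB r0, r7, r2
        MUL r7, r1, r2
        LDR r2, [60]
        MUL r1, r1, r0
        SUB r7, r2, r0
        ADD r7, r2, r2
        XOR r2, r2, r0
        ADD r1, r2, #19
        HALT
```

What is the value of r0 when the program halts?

5

after MOV r2, #27: r2=27
after MOV r1, #22: r1=22
after MOV r0, #28: r0=28
after MOV r7, #19: r7=19
after LDR r7, [8]: r7=M[8]=32
STR r0, [40] → M[40]=28
after SUB r0, r7, r2: r0=32-27=5
after MUL r7, r1, r2: r7=22*27=594
after LDR r2, [60]: r2=M[60]=37
after MUL r1, r1, r0: r1=22*5=110
after SUB r7, r2, r0: r7=37-5=32
after ADD r7, r2, r2: r7=37+37=74
after XOR r2, r2, r0: r2=37^5=32
after ADD r1, r2, #19: r1=32+19=51
halt.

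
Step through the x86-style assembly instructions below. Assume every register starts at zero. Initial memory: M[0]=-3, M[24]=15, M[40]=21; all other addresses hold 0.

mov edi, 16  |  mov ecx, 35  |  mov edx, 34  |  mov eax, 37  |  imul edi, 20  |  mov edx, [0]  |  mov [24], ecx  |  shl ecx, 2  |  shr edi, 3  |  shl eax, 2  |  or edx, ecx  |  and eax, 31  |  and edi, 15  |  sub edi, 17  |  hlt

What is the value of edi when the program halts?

-9

after mov edi, 16: edi=16
after mov ecx, 35: ecx=35
after mov edx, 34: edx=34
after mov eax, 37: eax=37
after imul edi, 20: edi=16*20=320
after mov edx, [0]: edx=M[0]=-3
mov [24], ecx → M[24]=35
after shl ecx, 2: ecx=35<<2=140
after shr edi, 3: edi=320>>3=40
after shl eax, 2: eax=37<<2=148
after or edx, ecx: edx=(-3)|140=-3
after and eax, 31: eax=148&31=20
after and edi, 15: edi=40&15=8
after sub edi, 17: edi=8-17=-9
halt.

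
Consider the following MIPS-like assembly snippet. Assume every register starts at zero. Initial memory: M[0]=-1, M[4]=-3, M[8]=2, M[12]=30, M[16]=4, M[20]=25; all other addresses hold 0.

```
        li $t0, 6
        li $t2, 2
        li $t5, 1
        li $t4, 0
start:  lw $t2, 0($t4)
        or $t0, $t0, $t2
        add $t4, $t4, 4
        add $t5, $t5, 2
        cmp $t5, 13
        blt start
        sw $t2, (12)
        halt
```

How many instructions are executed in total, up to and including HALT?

li $t0, 6 → $t0=6
li $t2, 2 → $t2=2
li $t5, 1 → $t5=1
li $t4, 0 → $t4=0
lw $t2, 0($t4) → $t2=M[0]=-1
or $t0, $t0, $t2 → $t0=6|(-1)=-1
add $t4, $t4, 4 → $t4=0+4=4
add $t5, $t5, 2 → $t5=1+2=3
cmp $t5, 13  (cmp 3,13)
blt start: taken
lw $t2, 0($t4) → $t2=M[4]=-3
or $t0, $t0, $t2 → $t0=(-1)|(-3)=-1
add $t4, $t4, 4 → $t4=4+4=8
add $t5, $t5, 2 → $t5=3+2=5
cmp $t5, 13  (cmp 5,13)
blt start: taken
lw $t2, 0($t4) → $t2=M[8]=2
or $t0, $t0, $t2 → $t0=(-1)|2=-1
add $t4, $t4, 4 → $t4=8+4=12
add $t5, $t5, 2 → $t5=5+2=7
cmp $t5, 13  (cmp 7,13)
blt start: taken
lw $t2, 0($t4) → $t2=M[12]=30
or $t0, $t0, $t2 → $t0=(-1)|30=-1
add $t4, $t4, 4 → $t4=12+4=16
add $t5, $t5, 2 → $t5=7+2=9
cmp $t5, 13  (cmp 9,13)
blt start: taken
lw $t2, 0($t4) → $t2=M[16]=4
or $t0, $t0, $t2 → $t0=(-1)|4=-1
add $t4, $t4, 4 → $t4=16+4=20
add $t5, $t5, 2 → $t5=9+2=11
cmp $t5, 13  (cmp 11,13)
blt start: taken
lw $t2, 0($t4) → $t2=M[20]=25
or $t0, $t0, $t2 → $t0=(-1)|25=-1
add $t4, $t4, 4 → $t4=20+4=24
add $t5, $t5, 2 → $t5=11+2=13
cmp $t5, 13  (cmp 13,13)
blt start: not taken
sw $t2, (12) → M[12]=25
halt.
Total executed instructions: 42.

42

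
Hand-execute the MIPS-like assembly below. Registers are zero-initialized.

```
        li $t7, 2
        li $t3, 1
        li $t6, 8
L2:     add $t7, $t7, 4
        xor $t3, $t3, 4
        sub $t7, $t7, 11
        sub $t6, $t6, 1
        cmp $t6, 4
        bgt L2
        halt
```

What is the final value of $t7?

li $t7, 2 → $t7=2
li $t3, 1 → $t3=1
li $t6, 8 → $t6=8
add $t7, $t7, 4 → $t7=2+4=6
xor $t3, $t3, 4 → $t3=1^4=5
sub $t7, $t7, 11 → $t7=6-11=-5
sub $t6, $t6, 1 → $t6=8-1=7
cmp $t6, 4  (cmp 7,4)
bgt L2: taken
add $t7, $t7, 4 → $t7=(-5)+4=-1
xor $t3, $t3, 4 → $t3=5^4=1
sub $t7, $t7, 11 → $t7=(-1)-11=-12
sub $t6, $t6, 1 → $t6=7-1=6
cmp $t6, 4  (cmp 6,4)
bgt L2: taken
add $t7, $t7, 4 → $t7=(-12)+4=-8
xor $t3, $t3, 4 → $t3=1^4=5
sub $t7, $t7, 11 → $t7=(-8)-11=-19
sub $t6, $t6, 1 → $t6=6-1=5
cmp $t6, 4  (cmp 5,4)
bgt L2: taken
add $t7, $t7, 4 → $t7=(-19)+4=-15
xor $t3, $t3, 4 → $t3=5^4=1
sub $t7, $t7, 11 → $t7=(-15)-11=-26
sub $t6, $t6, 1 → $t6=5-1=4
cmp $t6, 4  (cmp 4,4)
bgt L2: not taken
halt.

-26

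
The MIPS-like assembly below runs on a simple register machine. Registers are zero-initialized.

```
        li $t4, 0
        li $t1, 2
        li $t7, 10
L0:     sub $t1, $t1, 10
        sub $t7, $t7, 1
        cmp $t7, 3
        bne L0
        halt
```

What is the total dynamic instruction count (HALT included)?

$t4=0
$t1=2
$t7=10
$t1=2-10=-8
$t7=10-1=9
cmp $t7, 3  (cmp 9,3)
bne L0: taken
$t1=(-8)-10=-18
$t7=9-1=8
cmp $t7, 3  (cmp 8,3)
bne L0: taken
$t1=(-18)-10=-28
$t7=8-1=7
cmp $t7, 3  (cmp 7,3)
bne L0: taken
$t1=(-28)-10=-38
$t7=7-1=6
cmp $t7, 3  (cmp 6,3)
bne L0: taken
$t1=(-38)-10=-48
$t7=6-1=5
cmp $t7, 3  (cmp 5,3)
bne L0: taken
$t1=(-48)-10=-58
$t7=5-1=4
cmp $t7, 3  (cmp 4,3)
bne L0: taken
$t1=(-58)-10=-68
$t7=4-1=3
cmp $t7, 3  (cmp 3,3)
bne L0: not taken
halt.
Total executed instructions: 32.

32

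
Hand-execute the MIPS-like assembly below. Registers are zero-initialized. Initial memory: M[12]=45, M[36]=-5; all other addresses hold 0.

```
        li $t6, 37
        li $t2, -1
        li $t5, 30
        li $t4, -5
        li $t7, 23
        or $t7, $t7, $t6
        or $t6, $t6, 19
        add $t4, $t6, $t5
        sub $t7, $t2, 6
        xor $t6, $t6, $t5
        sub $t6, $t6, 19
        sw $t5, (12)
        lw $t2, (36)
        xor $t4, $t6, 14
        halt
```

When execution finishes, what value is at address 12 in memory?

30

$t6=37
$t2=-1
$t5=30
$t4=-5
$t7=23
$t7=23|37=55
$t6=37|19=55
$t4=55+30=85
$t7=(-1)-6=-7
$t6=55^30=41
$t6=41-19=22
sw $t5, (12) → M[12]=30
$t2=M[36]=-5
$t4=22^14=24
halt.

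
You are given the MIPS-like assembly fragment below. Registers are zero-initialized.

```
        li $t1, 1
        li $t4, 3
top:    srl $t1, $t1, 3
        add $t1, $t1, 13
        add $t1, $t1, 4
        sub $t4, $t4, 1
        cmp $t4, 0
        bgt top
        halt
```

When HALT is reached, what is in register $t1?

after li $t1, 1: $t1=1
after li $t4, 3: $t4=3
after srl $t1, $t1, 3: $t1=1>>3=0
after add $t1, $t1, 13: $t1=0+13=13
after add $t1, $t1, 4: $t1=13+4=17
after sub $t4, $t4, 1: $t4=3-1=2
cmp $t4, 0  (cmp 2,0)
bgt top: taken
after srl $t1, $t1, 3: $t1=17>>3=2
after add $t1, $t1, 13: $t1=2+13=15
after add $t1, $t1, 4: $t1=15+4=19
after sub $t4, $t4, 1: $t4=2-1=1
cmp $t4, 0  (cmp 1,0)
bgt top: taken
after srl $t1, $t1, 3: $t1=19>>3=2
after add $t1, $t1, 13: $t1=2+13=15
after add $t1, $t1, 4: $t1=15+4=19
after sub $t4, $t4, 1: $t4=1-1=0
cmp $t4, 0  (cmp 0,0)
bgt top: not taken
halt.

19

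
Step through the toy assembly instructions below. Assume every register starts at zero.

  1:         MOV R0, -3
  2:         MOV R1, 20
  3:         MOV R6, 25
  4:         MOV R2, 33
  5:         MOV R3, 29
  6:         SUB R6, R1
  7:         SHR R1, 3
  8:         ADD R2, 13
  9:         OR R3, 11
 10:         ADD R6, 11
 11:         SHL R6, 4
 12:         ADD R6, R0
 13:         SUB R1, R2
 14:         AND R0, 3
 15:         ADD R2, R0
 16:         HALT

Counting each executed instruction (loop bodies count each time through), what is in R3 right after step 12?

31

R0=-3
R1=20
R6=25
R2=33
R3=29
R6=25-20=5
R1=20>>3=2
R2=33+13=46
R3=29|11=31
R6=5+11=16
R6=16<<4=256
R6=256+(-3)=253
After step 12: R3 = 31.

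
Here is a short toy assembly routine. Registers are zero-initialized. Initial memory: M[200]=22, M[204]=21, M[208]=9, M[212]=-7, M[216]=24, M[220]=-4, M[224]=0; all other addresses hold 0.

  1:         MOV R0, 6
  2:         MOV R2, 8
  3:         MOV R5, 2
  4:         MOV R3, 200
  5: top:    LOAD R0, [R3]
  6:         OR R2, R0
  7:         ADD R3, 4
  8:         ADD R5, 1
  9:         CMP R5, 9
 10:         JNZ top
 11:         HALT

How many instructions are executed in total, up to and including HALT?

after MOV R0, 6: R0=6
after MOV R2, 8: R2=8
after MOV R5, 2: R5=2
after MOV R3, 200: R3=200
after LOAD R0, [R3]: R0=M[200]=22
after OR R2, R0: R2=8|22=30
after ADD R3, 4: R3=200+4=204
after ADD R5, 1: R5=2+1=3
CMP R5, 9  (cmp 3,9)
JNZ top: taken
after LOAD R0, [R3]: R0=M[204]=21
after OR R2, R0: R2=30|21=31
after ADD R3, 4: R3=204+4=208
after ADD R5, 1: R5=3+1=4
CMP R5, 9  (cmp 4,9)
JNZ top: taken
after LOAD R0, [R3]: R0=M[208]=9
after OR R2, R0: R2=31|9=31
after ADD R3, 4: R3=208+4=212
after ADD R5, 1: R5=4+1=5
CMP R5, 9  (cmp 5,9)
JNZ top: taken
after LOAD R0, [R3]: R0=M[212]=-7
after OR R2, R0: R2=31|(-7)=-1
after ADD R3, 4: R3=212+4=216
after ADD R5, 1: R5=5+1=6
CMP R5, 9  (cmp 6,9)
JNZ top: taken
after LOAD R0, [R3]: R0=M[216]=24
after OR R2, R0: R2=(-1)|24=-1
after ADD R3, 4: R3=216+4=220
after ADD R5, 1: R5=6+1=7
CMP R5, 9  (cmp 7,9)
JNZ top: taken
after LOAD R0, [R3]: R0=M[220]=-4
after OR R2, R0: R2=(-1)|(-4)=-1
after ADD R3, 4: R3=220+4=224
after ADD R5, 1: R5=7+1=8
CMP R5, 9  (cmp 8,9)
JNZ top: taken
after LOAD R0, [R3]: R0=M[224]=0
after OR R2, R0: R2=(-1)|0=-1
after ADD R3, 4: R3=224+4=228
after ADD R5, 1: R5=8+1=9
CMP R5, 9  (cmp 9,9)
JNZ top: not taken
halt.
Total executed instructions: 47.

47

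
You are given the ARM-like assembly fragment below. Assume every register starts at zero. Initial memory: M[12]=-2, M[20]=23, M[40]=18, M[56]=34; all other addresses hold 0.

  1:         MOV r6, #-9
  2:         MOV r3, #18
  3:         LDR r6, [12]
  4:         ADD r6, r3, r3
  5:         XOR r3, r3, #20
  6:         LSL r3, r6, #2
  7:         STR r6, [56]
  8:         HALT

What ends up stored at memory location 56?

36

after MOV r6, #-9: r6=-9
after MOV r3, #18: r3=18
after LDR r6, [12]: r6=M[12]=-2
after ADD r6, r3, r3: r6=18+18=36
after XOR r3, r3, #20: r3=18^20=6
after LSL r3, r6, #2: r3=36<<2=144
STR r6, [56] → M[56]=36
halt.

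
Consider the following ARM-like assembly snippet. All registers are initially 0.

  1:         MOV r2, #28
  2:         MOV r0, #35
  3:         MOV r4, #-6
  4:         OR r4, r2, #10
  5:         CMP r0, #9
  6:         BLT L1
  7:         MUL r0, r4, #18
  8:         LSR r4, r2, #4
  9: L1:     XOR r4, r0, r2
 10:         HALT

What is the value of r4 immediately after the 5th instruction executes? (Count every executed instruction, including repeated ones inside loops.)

r2=28
r0=35
r4=-6
r4=28|10=30
CMP r0, #9  (cmp 35,9)
After step 5: r4 = 30.

30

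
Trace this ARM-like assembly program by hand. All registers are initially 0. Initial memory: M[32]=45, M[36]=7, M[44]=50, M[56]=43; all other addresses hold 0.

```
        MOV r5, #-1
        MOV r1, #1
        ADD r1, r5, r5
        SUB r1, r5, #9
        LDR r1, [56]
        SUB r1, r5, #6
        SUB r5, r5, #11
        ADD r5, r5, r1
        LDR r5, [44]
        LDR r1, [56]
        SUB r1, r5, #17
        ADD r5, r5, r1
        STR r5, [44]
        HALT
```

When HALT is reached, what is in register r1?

33

r5=-1
r1=1
r1=(-1)+(-1)=-2
r1=(-1)-9=-10
r1=M[56]=43
r1=(-1)-6=-7
r5=(-1)-11=-12
r5=(-12)+(-7)=-19
r5=M[44]=50
r1=M[56]=43
r1=50-17=33
r5=50+33=83
STR r5, [44] → M[44]=83
halt.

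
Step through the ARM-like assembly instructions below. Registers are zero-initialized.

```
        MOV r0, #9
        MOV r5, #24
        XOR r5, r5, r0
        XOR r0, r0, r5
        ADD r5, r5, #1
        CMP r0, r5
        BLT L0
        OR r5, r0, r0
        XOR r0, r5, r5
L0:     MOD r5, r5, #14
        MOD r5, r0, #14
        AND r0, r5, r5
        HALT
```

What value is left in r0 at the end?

0

after MOV r0, #9: r0=9
after MOV r5, #24: r5=24
after XOR r5, r5, r0: r5=24^9=17
after XOR r0, r0, r5: r0=9^17=24
after ADD r5, r5, #1: r5=17+1=18
CMP r0, r5  (cmp 24,18)
BLT L0: not taken
after OR r5, r0, r0: r5=24|24=24
after XOR r0, r5, r5: r0=24^24=0
after MOD r5, r5, #14: r5=24%14=10
after MOD r5, r0, #14: r5=0%14=0
after AND r0, r5, r5: r0=0&0=0
halt.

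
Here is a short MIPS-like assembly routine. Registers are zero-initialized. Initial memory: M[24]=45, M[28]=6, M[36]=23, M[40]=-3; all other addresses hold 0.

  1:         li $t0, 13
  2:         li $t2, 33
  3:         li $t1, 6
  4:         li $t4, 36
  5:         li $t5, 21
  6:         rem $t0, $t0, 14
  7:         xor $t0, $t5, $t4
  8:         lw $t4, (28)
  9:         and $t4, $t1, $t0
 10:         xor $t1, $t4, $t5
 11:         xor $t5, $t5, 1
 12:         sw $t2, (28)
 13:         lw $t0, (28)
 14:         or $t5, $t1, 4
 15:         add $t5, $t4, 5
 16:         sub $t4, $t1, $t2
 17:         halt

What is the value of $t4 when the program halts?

-12

$t0=13
$t2=33
$t1=6
$t4=36
$t5=21
$t0=13%14=13
$t0=21^36=49
$t4=M[28]=6
$t4=6&49=0
$t1=0^21=21
$t5=21^1=20
sw $t2, (28) → M[28]=33
$t0=M[28]=33
$t5=21|4=21
$t5=0+5=5
$t4=21-33=-12
halt.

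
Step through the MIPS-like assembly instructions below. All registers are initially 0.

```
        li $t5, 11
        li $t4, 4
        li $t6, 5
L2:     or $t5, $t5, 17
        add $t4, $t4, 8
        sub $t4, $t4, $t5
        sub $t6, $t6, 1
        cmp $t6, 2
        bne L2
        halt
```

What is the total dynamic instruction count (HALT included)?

$t5=11
$t4=4
$t6=5
$t5=11|17=27
$t4=4+8=12
$t4=12-27=-15
$t6=5-1=4
cmp $t6, 2  (cmp 4,2)
bne L2: taken
$t5=27|17=27
$t4=(-15)+8=-7
$t4=(-7)-27=-34
$t6=4-1=3
cmp $t6, 2  (cmp 3,2)
bne L2: taken
$t5=27|17=27
$t4=(-34)+8=-26
$t4=(-26)-27=-53
$t6=3-1=2
cmp $t6, 2  (cmp 2,2)
bne L2: not taken
halt.
Total executed instructions: 22.

22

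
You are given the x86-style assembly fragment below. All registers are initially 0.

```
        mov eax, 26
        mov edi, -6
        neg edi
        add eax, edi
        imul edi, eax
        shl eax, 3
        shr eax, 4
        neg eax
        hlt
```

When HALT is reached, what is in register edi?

after mov eax, 26: eax=26
after mov edi, -6: edi=-6
after neg edi: edi=-(-6)=6
after add eax, edi: eax=26+6=32
after imul edi, eax: edi=6*32=192
after shl eax, 3: eax=32<<3=256
after shr eax, 4: eax=256>>4=16
after neg eax: eax=-(16)=-16
halt.

192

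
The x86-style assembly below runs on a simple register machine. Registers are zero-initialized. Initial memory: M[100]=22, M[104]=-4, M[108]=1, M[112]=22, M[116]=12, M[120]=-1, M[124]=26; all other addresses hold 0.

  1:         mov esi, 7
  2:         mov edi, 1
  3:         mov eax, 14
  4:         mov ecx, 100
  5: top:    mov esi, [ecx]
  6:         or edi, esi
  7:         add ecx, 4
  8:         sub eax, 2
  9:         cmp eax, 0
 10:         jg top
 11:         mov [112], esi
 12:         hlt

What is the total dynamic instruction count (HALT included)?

mov esi, 7 → esi=7
mov edi, 1 → edi=1
mov eax, 14 → eax=14
mov ecx, 100 → ecx=100
mov esi, [ecx] → esi=M[100]=22
or edi, esi → edi=1|22=23
add ecx, 4 → ecx=100+4=104
sub eax, 2 → eax=14-2=12
cmp eax, 0  (cmp 12,0)
jg top: taken
mov esi, [ecx] → esi=M[104]=-4
or edi, esi → edi=23|(-4)=-1
add ecx, 4 → ecx=104+4=108
sub eax, 2 → eax=12-2=10
cmp eax, 0  (cmp 10,0)
jg top: taken
mov esi, [ecx] → esi=M[108]=1
or edi, esi → edi=(-1)|1=-1
add ecx, 4 → ecx=108+4=112
sub eax, 2 → eax=10-2=8
cmp eax, 0  (cmp 8,0)
jg top: taken
mov esi, [ecx] → esi=M[112]=22
or edi, esi → edi=(-1)|22=-1
add ecx, 4 → ecx=112+4=116
sub eax, 2 → eax=8-2=6
cmp eax, 0  (cmp 6,0)
jg top: taken
mov esi, [ecx] → esi=M[116]=12
or edi, esi → edi=(-1)|12=-1
add ecx, 4 → ecx=116+4=120
sub eax, 2 → eax=6-2=4
cmp eax, 0  (cmp 4,0)
jg top: taken
mov esi, [ecx] → esi=M[120]=-1
or edi, esi → edi=(-1)|(-1)=-1
add ecx, 4 → ecx=120+4=124
sub eax, 2 → eax=4-2=2
cmp eax, 0  (cmp 2,0)
jg top: taken
mov esi, [ecx] → esi=M[124]=26
or edi, esi → edi=(-1)|26=-1
add ecx, 4 → ecx=124+4=128
sub eax, 2 → eax=2-2=0
cmp eax, 0  (cmp 0,0)
jg top: not taken
mov [112], esi → M[112]=26
halt.
Total executed instructions: 48.

48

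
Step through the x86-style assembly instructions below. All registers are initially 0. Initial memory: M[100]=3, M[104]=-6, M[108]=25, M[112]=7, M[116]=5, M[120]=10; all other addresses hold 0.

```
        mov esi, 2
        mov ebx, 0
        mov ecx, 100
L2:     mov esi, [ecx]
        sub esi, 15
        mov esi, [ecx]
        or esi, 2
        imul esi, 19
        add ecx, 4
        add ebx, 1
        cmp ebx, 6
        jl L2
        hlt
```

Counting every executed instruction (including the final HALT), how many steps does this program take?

58

esi=2
ebx=0
ecx=100
esi=M[100]=3
esi=3-15=-12
esi=M[100]=3
esi=3|2=3
esi=3*19=57
ecx=100+4=104
ebx=0+1=1
cmp ebx, 6  (cmp 1,6)
jl L2: taken
esi=M[104]=-6
esi=(-6)-15=-21
esi=M[104]=-6
esi=(-6)|2=-6
esi=(-6)*19=-114
ecx=104+4=108
ebx=1+1=2
cmp ebx, 6  (cmp 2,6)
jl L2: taken
esi=M[108]=25
esi=25-15=10
esi=M[108]=25
esi=25|2=27
esi=27*19=513
ecx=108+4=112
ebx=2+1=3
cmp ebx, 6  (cmp 3,6)
jl L2: taken
esi=M[112]=7
esi=7-15=-8
esi=M[112]=7
esi=7|2=7
esi=7*19=133
ecx=112+4=116
ebx=3+1=4
cmp ebx, 6  (cmp 4,6)
jl L2: taken
esi=M[116]=5
esi=5-15=-10
esi=M[116]=5
esi=5|2=7
esi=7*19=133
ecx=116+4=120
ebx=4+1=5
cmp ebx, 6  (cmp 5,6)
jl L2: taken
esi=M[120]=10
esi=10-15=-5
esi=M[120]=10
esi=10|2=10
esi=10*19=190
ecx=120+4=124
ebx=5+1=6
cmp ebx, 6  (cmp 6,6)
jl L2: not taken
halt.
Total executed instructions: 58.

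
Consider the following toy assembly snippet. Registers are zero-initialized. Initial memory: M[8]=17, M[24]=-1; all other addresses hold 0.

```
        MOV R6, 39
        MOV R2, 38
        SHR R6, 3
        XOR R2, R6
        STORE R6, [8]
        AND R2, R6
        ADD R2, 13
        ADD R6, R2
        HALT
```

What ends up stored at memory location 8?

MOV R6, 39 → R6=39
MOV R2, 38 → R2=38
SHR R6, 3 → R6=39>>3=4
XOR R2, R6 → R2=38^4=34
STORE R6, [8] → M[8]=4
AND R2, R6 → R2=34&4=0
ADD R2, 13 → R2=0+13=13
ADD R6, R2 → R6=4+13=17
halt.

4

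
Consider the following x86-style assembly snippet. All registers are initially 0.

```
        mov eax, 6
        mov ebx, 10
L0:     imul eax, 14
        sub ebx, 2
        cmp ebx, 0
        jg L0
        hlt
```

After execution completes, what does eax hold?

3226944

mov eax, 6 → eax=6
mov ebx, 10 → ebx=10
imul eax, 14 → eax=6*14=84
sub ebx, 2 → ebx=10-2=8
cmp ebx, 0  (cmp 8,0)
jg L0: taken
imul eax, 14 → eax=84*14=1176
sub ebx, 2 → ebx=8-2=6
cmp ebx, 0  (cmp 6,0)
jg L0: taken
imul eax, 14 → eax=1176*14=16464
sub ebx, 2 → ebx=6-2=4
cmp ebx, 0  (cmp 4,0)
jg L0: taken
imul eax, 14 → eax=16464*14=230496
sub ebx, 2 → ebx=4-2=2
cmp ebx, 0  (cmp 2,0)
jg L0: taken
imul eax, 14 → eax=230496*14=3226944
sub ebx, 2 → ebx=2-2=0
cmp ebx, 0  (cmp 0,0)
jg L0: not taken
halt.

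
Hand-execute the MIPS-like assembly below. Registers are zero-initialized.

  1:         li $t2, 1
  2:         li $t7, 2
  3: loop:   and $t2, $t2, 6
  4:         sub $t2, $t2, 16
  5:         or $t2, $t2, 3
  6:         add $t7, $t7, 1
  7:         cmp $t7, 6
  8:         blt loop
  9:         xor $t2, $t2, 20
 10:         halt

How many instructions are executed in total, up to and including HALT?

li $t2, 1 → $t2=1
li $t7, 2 → $t7=2
and $t2, $t2, 6 → $t2=1&6=0
sub $t2, $t2, 16 → $t2=0-16=-16
or $t2, $t2, 3 → $t2=(-16)|3=-13
add $t7, $t7, 1 → $t7=2+1=3
cmp $t7, 6  (cmp 3,6)
blt loop: taken
and $t2, $t2, 6 → $t2=(-13)&6=2
sub $t2, $t2, 16 → $t2=2-16=-14
or $t2, $t2, 3 → $t2=(-14)|3=-13
add $t7, $t7, 1 → $t7=3+1=4
cmp $t7, 6  (cmp 4,6)
blt loop: taken
and $t2, $t2, 6 → $t2=(-13)&6=2
sub $t2, $t2, 16 → $t2=2-16=-14
or $t2, $t2, 3 → $t2=(-14)|3=-13
add $t7, $t7, 1 → $t7=4+1=5
cmp $t7, 6  (cmp 5,6)
blt loop: taken
and $t2, $t2, 6 → $t2=(-13)&6=2
sub $t2, $t2, 16 → $t2=2-16=-14
or $t2, $t2, 3 → $t2=(-14)|3=-13
add $t7, $t7, 1 → $t7=5+1=6
cmp $t7, 6  (cmp 6,6)
blt loop: not taken
xor $t2, $t2, 20 → $t2=(-13)^20=-25
halt.
Total executed instructions: 28.

28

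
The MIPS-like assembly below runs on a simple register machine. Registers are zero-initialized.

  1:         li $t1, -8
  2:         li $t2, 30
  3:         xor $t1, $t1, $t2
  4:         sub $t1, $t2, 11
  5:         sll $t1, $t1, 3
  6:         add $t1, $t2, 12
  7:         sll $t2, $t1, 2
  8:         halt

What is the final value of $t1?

after li $t1, -8: $t1=-8
after li $t2, 30: $t2=30
after xor $t1, $t1, $t2: $t1=(-8)^30=-26
after sub $t1, $t2, 11: $t1=30-11=19
after sll $t1, $t1, 3: $t1=19<<3=152
after add $t1, $t2, 12: $t1=30+12=42
after sll $t2, $t1, 2: $t2=42<<2=168
halt.

42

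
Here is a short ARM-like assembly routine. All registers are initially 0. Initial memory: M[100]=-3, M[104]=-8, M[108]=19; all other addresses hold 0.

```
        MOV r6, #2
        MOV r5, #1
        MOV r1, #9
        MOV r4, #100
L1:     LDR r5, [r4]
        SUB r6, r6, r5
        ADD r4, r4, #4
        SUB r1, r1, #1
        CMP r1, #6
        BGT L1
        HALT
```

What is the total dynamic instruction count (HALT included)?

23

MOV r6, #2 → r6=2
MOV r5, #1 → r5=1
MOV r1, #9 → r1=9
MOV r4, #100 → r4=100
LDR r5, [r4] → r5=M[100]=-3
SUB r6, r6, r5 → r6=2-(-3)=5
ADD r4, r4, #4 → r4=100+4=104
SUB r1, r1, #1 → r1=9-1=8
CMP r1, #6  (cmp 8,6)
BGT L1: taken
LDR r5, [r4] → r5=M[104]=-8
SUB r6, r6, r5 → r6=5-(-8)=13
ADD r4, r4, #4 → r4=104+4=108
SUB r1, r1, #1 → r1=8-1=7
CMP r1, #6  (cmp 7,6)
BGT L1: taken
LDR r5, [r4] → r5=M[108]=19
SUB r6, r6, r5 → r6=13-19=-6
ADD r4, r4, #4 → r4=108+4=112
SUB r1, r1, #1 → r1=7-1=6
CMP r1, #6  (cmp 6,6)
BGT L1: not taken
halt.
Total executed instructions: 23.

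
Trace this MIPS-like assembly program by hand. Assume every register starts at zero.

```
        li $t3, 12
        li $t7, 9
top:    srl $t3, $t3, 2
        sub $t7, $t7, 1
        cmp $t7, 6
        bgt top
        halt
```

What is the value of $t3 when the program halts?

0

after li $t3, 12: $t3=12
after li $t7, 9: $t7=9
after srl $t3, $t3, 2: $t3=12>>2=3
after sub $t7, $t7, 1: $t7=9-1=8
cmp $t7, 6  (cmp 8,6)
bgt top: taken
after srl $t3, $t3, 2: $t3=3>>2=0
after sub $t7, $t7, 1: $t7=8-1=7
cmp $t7, 6  (cmp 7,6)
bgt top: taken
after srl $t3, $t3, 2: $t3=0>>2=0
after sub $t7, $t7, 1: $t7=7-1=6
cmp $t7, 6  (cmp 6,6)
bgt top: not taken
halt.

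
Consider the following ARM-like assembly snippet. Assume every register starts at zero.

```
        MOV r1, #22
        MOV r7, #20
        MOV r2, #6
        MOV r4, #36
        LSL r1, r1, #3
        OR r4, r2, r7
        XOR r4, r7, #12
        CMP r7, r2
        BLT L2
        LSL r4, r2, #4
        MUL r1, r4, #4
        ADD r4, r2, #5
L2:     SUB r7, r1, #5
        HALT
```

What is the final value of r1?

384

after MOV r1, #22: r1=22
after MOV r7, #20: r7=20
after MOV r2, #6: r2=6
after MOV r4, #36: r4=36
after LSL r1, r1, #3: r1=22<<3=176
after OR r4, r2, r7: r4=6|20=22
after XOR r4, r7, #12: r4=20^12=24
CMP r7, r2  (cmp 20,6)
BLT L2: not taken
after LSL r4, r2, #4: r4=6<<4=96
after MUL r1, r4, #4: r1=96*4=384
after ADD r4, r2, #5: r4=6+5=11
after SUB r7, r1, #5: r7=384-5=379
halt.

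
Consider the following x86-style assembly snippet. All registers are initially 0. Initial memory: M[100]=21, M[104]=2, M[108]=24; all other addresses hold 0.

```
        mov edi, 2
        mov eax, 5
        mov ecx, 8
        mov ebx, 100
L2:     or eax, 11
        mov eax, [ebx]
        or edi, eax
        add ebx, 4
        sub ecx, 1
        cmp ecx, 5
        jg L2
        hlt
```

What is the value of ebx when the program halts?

112

mov edi, 2 → edi=2
mov eax, 5 → eax=5
mov ecx, 8 → ecx=8
mov ebx, 100 → ebx=100
or eax, 11 → eax=5|11=15
mov eax, [ebx] → eax=M[100]=21
or edi, eax → edi=2|21=23
add ebx, 4 → ebx=100+4=104
sub ecx, 1 → ecx=8-1=7
cmp ecx, 5  (cmp 7,5)
jg L2: taken
or eax, 11 → eax=21|11=31
mov eax, [ebx] → eax=M[104]=2
or edi, eax → edi=23|2=23
add ebx, 4 → ebx=104+4=108
sub ecx, 1 → ecx=7-1=6
cmp ecx, 5  (cmp 6,5)
jg L2: taken
or eax, 11 → eax=2|11=11
mov eax, [ebx] → eax=M[108]=24
or edi, eax → edi=23|24=31
add ebx, 4 → ebx=108+4=112
sub ecx, 1 → ecx=6-1=5
cmp ecx, 5  (cmp 5,5)
jg L2: not taken
halt.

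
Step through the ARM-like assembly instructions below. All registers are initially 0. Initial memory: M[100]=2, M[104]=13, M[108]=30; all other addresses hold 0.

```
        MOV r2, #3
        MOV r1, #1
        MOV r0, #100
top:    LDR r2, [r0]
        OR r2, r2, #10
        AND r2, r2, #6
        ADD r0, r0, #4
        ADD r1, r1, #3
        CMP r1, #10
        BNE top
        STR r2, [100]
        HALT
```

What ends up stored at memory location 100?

6

after MOV r2, #3: r2=3
after MOV r1, #1: r1=1
after MOV r0, #100: r0=100
after LDR r2, [r0]: r2=M[100]=2
after OR r2, r2, #10: r2=2|10=10
after AND r2, r2, #6: r2=10&6=2
after ADD r0, r0, #4: r0=100+4=104
after ADD r1, r1, #3: r1=1+3=4
CMP r1, #10  (cmp 4,10)
BNE top: taken
after LDR r2, [r0]: r2=M[104]=13
after OR r2, r2, #10: r2=13|10=15
after AND r2, r2, #6: r2=15&6=6
after ADD r0, r0, #4: r0=104+4=108
after ADD r1, r1, #3: r1=4+3=7
CMP r1, #10  (cmp 7,10)
BNE top: taken
after LDR r2, [r0]: r2=M[108]=30
after OR r2, r2, #10: r2=30|10=30
after AND r2, r2, #6: r2=30&6=6
after ADD r0, r0, #4: r0=108+4=112
after ADD r1, r1, #3: r1=7+3=10
CMP r1, #10  (cmp 10,10)
BNE top: not taken
STR r2, [100] → M[100]=6
halt.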